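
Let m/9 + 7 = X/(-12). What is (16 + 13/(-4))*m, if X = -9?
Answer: -11475/16 ≈ -717.19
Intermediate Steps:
m = -225/4 (m = -63 + 9*(-9/(-12)) = -63 + 9*(-9*(-1/12)) = -63 + 9*(¾) = -63 + 27/4 = -225/4 ≈ -56.250)
(16 + 13/(-4))*m = (16 + 13/(-4))*(-225/4) = (16 + 13*(-¼))*(-225/4) = (16 - 13/4)*(-225/4) = (51/4)*(-225/4) = -11475/16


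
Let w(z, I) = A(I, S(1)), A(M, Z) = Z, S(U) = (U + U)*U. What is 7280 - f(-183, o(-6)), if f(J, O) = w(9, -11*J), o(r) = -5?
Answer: 7278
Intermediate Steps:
S(U) = 2*U**2 (S(U) = (2*U)*U = 2*U**2)
w(z, I) = 2 (w(z, I) = 2*1**2 = 2*1 = 2)
f(J, O) = 2
7280 - f(-183, o(-6)) = 7280 - 1*2 = 7280 - 2 = 7278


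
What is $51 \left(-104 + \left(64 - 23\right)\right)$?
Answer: $-3213$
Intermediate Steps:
$51 \left(-104 + \left(64 - 23\right)\right) = 51 \left(-104 + 41\right) = 51 \left(-63\right) = -3213$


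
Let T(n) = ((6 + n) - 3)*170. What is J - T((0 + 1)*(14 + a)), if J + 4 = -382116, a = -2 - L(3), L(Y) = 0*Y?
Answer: -384670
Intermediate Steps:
L(Y) = 0
a = -2 (a = -2 - 1*0 = -2 + 0 = -2)
J = -382120 (J = -4 - 382116 = -382120)
T(n) = 510 + 170*n (T(n) = (3 + n)*170 = 510 + 170*n)
J - T((0 + 1)*(14 + a)) = -382120 - (510 + 170*((0 + 1)*(14 - 2))) = -382120 - (510 + 170*(1*12)) = -382120 - (510 + 170*12) = -382120 - (510 + 2040) = -382120 - 1*2550 = -382120 - 2550 = -384670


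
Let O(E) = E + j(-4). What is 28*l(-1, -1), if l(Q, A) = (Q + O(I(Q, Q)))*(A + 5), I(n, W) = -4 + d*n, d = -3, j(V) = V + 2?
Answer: -448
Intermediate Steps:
j(V) = 2 + V
I(n, W) = -4 - 3*n
O(E) = -2 + E (O(E) = E + (2 - 4) = E - 2 = -2 + E)
l(Q, A) = (-6 - 2*Q)*(5 + A) (l(Q, A) = (Q + (-2 + (-4 - 3*Q)))*(A + 5) = (Q + (-6 - 3*Q))*(5 + A) = (-6 - 2*Q)*(5 + A))
28*l(-1, -1) = 28*(-30 - 10*(-1) - 1*(-1) - 3*(-1)*(2 - 1)) = 28*(-30 + 10 + 1 - 3*(-1)*1) = 28*(-30 + 10 + 1 + 3) = 28*(-16) = -448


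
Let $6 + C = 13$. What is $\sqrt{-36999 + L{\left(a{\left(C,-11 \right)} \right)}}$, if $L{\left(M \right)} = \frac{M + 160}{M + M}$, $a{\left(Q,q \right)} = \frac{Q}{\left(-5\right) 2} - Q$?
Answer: $\frac{17 i \sqrt{3037034}}{154} \approx 192.38 i$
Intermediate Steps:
$C = 7$ ($C = -6 + 13 = 7$)
$a{\left(Q,q \right)} = - \frac{11 Q}{10}$ ($a{\left(Q,q \right)} = \frac{Q}{-10} - Q = Q \left(- \frac{1}{10}\right) - Q = - \frac{Q}{10} - Q = - \frac{11 Q}{10}$)
$L{\left(M \right)} = \frac{160 + M}{2 M}$
$\sqrt{-36999 + L{\left(a{\left(C,-11 \right)} \right)}} = \sqrt{-36999 + \frac{160 - \frac{77}{10}}{2 \left(\left(- \frac{11}{10}\right) 7\right)}} = \sqrt{-36999 + \frac{160 - \frac{77}{10}}{2 \left(- \frac{77}{10}\right)}} = \sqrt{-36999 + \frac{1}{2} \left(- \frac{10}{77}\right) \frac{1523}{10}} = \sqrt{-36999 - \frac{1523}{154}} = \sqrt{- \frac{5699369}{154}} = \frac{17 i \sqrt{3037034}}{154}$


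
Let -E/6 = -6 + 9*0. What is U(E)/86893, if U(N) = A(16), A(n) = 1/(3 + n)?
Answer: 1/1650967 ≈ 6.0571e-7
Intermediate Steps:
E = 36 (E = -6*(-6 + 9*0) = -6*(-6 + 0) = -6*(-6) = 36)
U(N) = 1/19 (U(N) = 1/(3 + 16) = 1/19)
U(E)/86893 = (1/19)/86893 = (1/19)*(1/86893) = 1/1650967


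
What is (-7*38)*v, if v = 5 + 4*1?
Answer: -2394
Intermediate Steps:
v = 9 (v = 5 + 4 = 9)
(-7*38)*v = -7*38*9 = -266*9 = -2394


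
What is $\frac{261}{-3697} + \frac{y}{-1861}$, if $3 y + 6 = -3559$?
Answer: $\frac{11722642}{20640351} \approx 0.56795$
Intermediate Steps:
$y = - \frac{3565}{3}$ ($y = -2 + \frac{1}{3} \left(-3559\right) = -2 - \frac{3559}{3} = - \frac{3565}{3} \approx -1188.3$)
$\frac{261}{-3697} + \frac{y}{-1861} = \frac{261}{-3697} - \frac{3565}{3 \left(-1861\right)} = 261 \left(- \frac{1}{3697}\right) - - \frac{3565}{5583} = - \frac{261}{3697} + \frac{3565}{5583} = \frac{11722642}{20640351}$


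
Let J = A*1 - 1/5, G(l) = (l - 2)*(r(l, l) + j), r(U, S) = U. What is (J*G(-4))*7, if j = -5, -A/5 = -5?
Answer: 46872/5 ≈ 9374.4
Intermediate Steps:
A = 25 (A = -5*(-5) = 25)
G(l) = (-5 + l)*(-2 + l) (G(l) = (l - 2)*(l - 5) = (-2 + l)*(-5 + l) = (-5 + l)*(-2 + l))
J = 124/5 (J = 25*1 - 1/5 = 25 - 1*1/5 = 25 - 1/5 = 124/5 ≈ 24.800)
(J*G(-4))*7 = (124*(10 + (-4)**2 - 7*(-4))/5)*7 = (124*(10 + 16 + 28)/5)*7 = ((124/5)*54)*7 = (6696/5)*7 = 46872/5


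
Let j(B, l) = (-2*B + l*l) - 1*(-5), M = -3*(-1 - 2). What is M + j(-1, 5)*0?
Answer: 9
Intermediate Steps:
M = 9 (M = -3*(-3) = 9)
j(B, l) = 5 + l² - 2*B (j(B, l) = (-2*B + l²) + 5 = (l² - 2*B) + 5 = 5 + l² - 2*B)
M + j(-1, 5)*0 = 9 + (5 + 5² - 2*(-1))*0 = 9 + (5 + 25 + 2)*0 = 9 + 32*0 = 9 + 0 = 9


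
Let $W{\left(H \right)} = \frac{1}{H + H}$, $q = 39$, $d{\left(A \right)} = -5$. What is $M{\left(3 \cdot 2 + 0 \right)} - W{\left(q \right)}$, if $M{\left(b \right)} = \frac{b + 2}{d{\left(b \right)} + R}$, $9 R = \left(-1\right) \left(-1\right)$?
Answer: $- \frac{1415}{858} \approx -1.6492$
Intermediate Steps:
$R = \frac{1}{9}$ ($R = \frac{\left(-1\right) \left(-1\right)}{9} = \frac{1}{9} \cdot 1 = \frac{1}{9} \approx 0.11111$)
$W{\left(H \right)} = \frac{1}{2 H}$
$M{\left(b \right)} = - \frac{9}{22} - \frac{9 b}{44}$ ($M{\left(b \right)} = \frac{b + 2}{-5 + \frac{1}{9}} = \frac{2 + b}{- \frac{44}{9}} = \left(2 + b\right) \left(- \frac{9}{44}\right) = - \frac{9}{22} - \frac{9 b}{44}$)
$M{\left(3 \cdot 2 + 0 \right)} - W{\left(q \right)} = \left(- \frac{9}{22} - \frac{9 \left(3 \cdot 2 + 0\right)}{44}\right) - \frac{1}{2 \cdot 39} = \left(- \frac{9}{22} - \frac{9 \left(6 + 0\right)}{44}\right) - \frac{1}{2} \cdot \frac{1}{39} = \left(- \frac{9}{22} - \frac{27}{22}\right) - \frac{1}{78} = - \frac{18}{11} - \frac{1}{78} = - \frac{1415}{858}$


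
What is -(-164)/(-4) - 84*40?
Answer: -3401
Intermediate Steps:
-(-164)/(-4) - 84*40 = -(-164)*(-1)/4 - 3360 = -41*1 - 3360 = -41 - 3360 = -3401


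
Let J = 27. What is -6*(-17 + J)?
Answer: -60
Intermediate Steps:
-6*(-17 + J) = -6*(-17 + 27) = -6*10 = -60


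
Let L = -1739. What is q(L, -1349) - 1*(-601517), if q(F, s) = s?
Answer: 600168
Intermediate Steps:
q(L, -1349) - 1*(-601517) = -1349 - 1*(-601517) = -1349 + 601517 = 600168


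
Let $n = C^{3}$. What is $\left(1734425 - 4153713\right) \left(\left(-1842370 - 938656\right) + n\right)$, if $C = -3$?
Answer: $6728168150264$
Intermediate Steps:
$n = -27$ ($n = \left(-3\right)^{3} = -27$)
$\left(1734425 - 4153713\right) \left(\left(-1842370 - 938656\right) + n\right) = \left(1734425 - 4153713\right) \left(\left(-1842370 - 938656\right) - 27\right) = - 2419288 \left(\left(-1842370 - 938656\right) - 27\right) = - 2419288 \left(-2781026 - 27\right) = \left(-2419288\right) \left(-2781053\right) = 6728168150264$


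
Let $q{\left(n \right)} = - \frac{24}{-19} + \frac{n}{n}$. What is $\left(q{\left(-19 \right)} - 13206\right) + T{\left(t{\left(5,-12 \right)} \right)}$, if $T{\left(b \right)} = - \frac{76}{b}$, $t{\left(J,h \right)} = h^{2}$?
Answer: $- \frac{9031717}{684} \approx -13204.0$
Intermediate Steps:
$q{\left(n \right)} = \frac{43}{19}$ ($q{\left(n \right)} = \left(-24\right) \left(- \frac{1}{19}\right) + 1 = \frac{24}{19} + 1 = \frac{43}{19}$)
$\left(q{\left(-19 \right)} - 13206\right) + T{\left(t{\left(5,-12 \right)} \right)} = \left(\frac{43}{19} - 13206\right) - \frac{76}{\left(-12\right)^{2}} = - \frac{250871}{19} - \frac{76}{144} = - \frac{250871}{19} - \frac{19}{36} = - \frac{9031717}{684}$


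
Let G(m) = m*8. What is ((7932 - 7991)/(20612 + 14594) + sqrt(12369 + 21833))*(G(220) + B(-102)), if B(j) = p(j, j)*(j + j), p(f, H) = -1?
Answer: -57938/17603 + 13748*sqrt(698) ≈ 3.6321e+5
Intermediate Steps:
G(m) = 8*m
B(j) = -2*j (B(j) = -(j + j) = -2*j)
((7932 - 7991)/(20612 + 14594) + sqrt(12369 + 21833))*(G(220) + B(-102)) = ((7932 - 7991)/(20612 + 14594) + sqrt(12369 + 21833))*(8*220 - 2*(-102)) = (-59/35206 + sqrt(34202))*(1760 + 204) = (-59*1/35206 + 7*sqrt(698))*1964 = (-59/35206 + 7*sqrt(698))*1964 = -57938/17603 + 13748*sqrt(698)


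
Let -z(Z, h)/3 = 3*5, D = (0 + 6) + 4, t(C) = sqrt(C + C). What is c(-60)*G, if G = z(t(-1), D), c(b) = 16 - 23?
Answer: 315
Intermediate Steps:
c(b) = -7
t(C) = sqrt(2)*sqrt(C) (t(C) = sqrt(2*C) = sqrt(2)*sqrt(C))
D = 10 (D = 6 + 4 = 10)
z(Z, h) = -45 (z(Z, h) = -9*5 = -3*15 = -45)
G = -45
c(-60)*G = -7*(-45) = 315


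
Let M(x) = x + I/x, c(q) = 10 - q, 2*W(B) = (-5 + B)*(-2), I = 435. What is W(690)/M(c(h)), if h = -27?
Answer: -25345/1804 ≈ -14.049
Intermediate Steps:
W(B) = 5 - B (W(B) = ((-5 + B)*(-2))/2 = (10 - 2*B)/2 = 5 - B)
M(x) = x + 435/x
W(690)/M(c(h)) = (5 - 1*690)/((10 - 1*(-27)) + 435/(10 - 1*(-27))) = (5 - 690)/((10 + 27) + 435/(10 + 27)) = -685/(37 + 435/37) = -685/1804/37 = -685*37/1804 = -25345/1804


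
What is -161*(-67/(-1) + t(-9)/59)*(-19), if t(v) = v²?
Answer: 12340006/59 ≈ 2.0915e+5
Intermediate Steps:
-161*(-67/(-1) + t(-9)/59)*(-19) = -161*(-67/(-1) + (-9)²/59)*(-19) = -161*(-67*(-1) + 81*(1/59))*(-19) = -161*(67 + 81/59)*(-19) = -161*4034/59*(-19) = -649474/59*(-19) = 12340006/59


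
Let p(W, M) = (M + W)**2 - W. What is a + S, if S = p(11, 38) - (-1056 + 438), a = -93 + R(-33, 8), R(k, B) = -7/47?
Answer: 136998/47 ≈ 2914.9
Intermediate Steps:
R(k, B) = -7/47 (R(k, B) = -7*1/47 = -7/47)
a = -4378/47 (a = -93 - 7/47 = -4378/47 ≈ -93.149)
S = 3008 (S = ((38 + 11)**2 - 1*11) - (-1056 + 438) = (49**2 - 11) - 1*(-618) = (2401 - 11) + 618 = 2390 + 618 = 3008)
a + S = -4378/47 + 3008 = 136998/47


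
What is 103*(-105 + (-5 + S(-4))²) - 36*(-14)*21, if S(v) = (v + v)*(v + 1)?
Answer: 36952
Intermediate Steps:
S(v) = 2*v*(1 + v) (S(v) = (2*v)*(1 + v) = 2*v*(1 + v))
103*(-105 + (-5 + S(-4))²) - 36*(-14)*21 = 103*(-105 + (-5 + 2*(-4)*(1 - 4))²) - 36*(-14)*21 = 103*(-105 + (-5 + 2*(-4)*(-3))²) + 504*21 = 103*(-105 + (-5 + 24)²) + 10584 = 103*(-105 + 19²) + 10584 = 103*(-105 + 361) + 10584 = 103*256 + 10584 = 26368 + 10584 = 36952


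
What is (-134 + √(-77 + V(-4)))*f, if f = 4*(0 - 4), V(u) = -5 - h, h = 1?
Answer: 2144 - 16*I*√83 ≈ 2144.0 - 145.77*I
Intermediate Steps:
V(u) = -6 (V(u) = -5 - 1*1 = -5 - 1 = -6)
f = -16 (f = 4*(-4) = -16)
(-134 + √(-77 + V(-4)))*f = (-134 + √(-77 - 6))*(-16) = (-134 + √(-83))*(-16) = (-134 + I*√83)*(-16) = 2144 - 16*I*√83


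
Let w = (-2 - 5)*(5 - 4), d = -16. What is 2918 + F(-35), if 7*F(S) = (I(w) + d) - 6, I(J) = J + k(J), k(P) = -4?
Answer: 20393/7 ≈ 2913.3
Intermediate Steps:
w = -7 (w = -7*1 = -7)
I(J) = -4 + J (I(J) = J - 4 = -4 + J)
F(S) = -33/7 (F(S) = (((-4 - 7) - 16) - 6)/7 = ((-11 - 16) - 6)/7 = (-27 - 6)/7 = (⅐)*(-33) = -33/7)
2918 + F(-35) = 2918 - 33/7 = 20393/7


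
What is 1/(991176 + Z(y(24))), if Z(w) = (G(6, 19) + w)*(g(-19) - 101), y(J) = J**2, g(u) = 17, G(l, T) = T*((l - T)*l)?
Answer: 1/1067280 ≈ 9.3696e-7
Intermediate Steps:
G(l, T) = T*l*(l - T) (G(l, T) = T*(l*(l - T)) = T*l*(l - T))
Z(w) = 124488 - 84*w (Z(w) = (19*6*(6 - 1*19) + w)*(17 - 101) = (19*6*(6 - 19) + w)*(-84) = (19*6*(-13) + w)*(-84) = (-1482 + w)*(-84) = 124488 - 84*w)
1/(991176 + Z(y(24))) = 1/(991176 + (124488 - 84*24**2)) = 1/(991176 + (124488 - 84*576)) = 1/(991176 + (124488 - 48384)) = 1/(991176 + 76104) = 1/1067280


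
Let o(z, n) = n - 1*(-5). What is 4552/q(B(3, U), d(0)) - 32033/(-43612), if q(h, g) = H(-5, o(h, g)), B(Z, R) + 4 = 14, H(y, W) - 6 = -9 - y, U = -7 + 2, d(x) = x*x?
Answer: 99292945/43612 ≈ 2276.7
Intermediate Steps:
o(z, n) = 5 + n (o(z, n) = n + 5 = 5 + n)
d(x) = x²
U = -5
H(y, W) = -3 - y (H(y, W) = 6 + (-9 - y) = -3 - y)
B(Z, R) = 10 (B(Z, R) = -4 + 14 = 10)
q(h, g) = 2 (q(h, g) = -3 - 1*(-5) = -3 + 5 = 2)
4552/q(B(3, U), d(0)) - 32033/(-43612) = 4552/2 - 32033/(-43612) = 4552*(½) - 32033*(-1/43612) = 2276 + 32033/43612 = 99292945/43612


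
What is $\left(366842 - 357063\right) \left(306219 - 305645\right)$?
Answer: $5613146$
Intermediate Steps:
$\left(366842 - 357063\right) \left(306219 - 305645\right) = 9779 \left(306219 - 305645\right) = 9779 \cdot 574 = 5613146$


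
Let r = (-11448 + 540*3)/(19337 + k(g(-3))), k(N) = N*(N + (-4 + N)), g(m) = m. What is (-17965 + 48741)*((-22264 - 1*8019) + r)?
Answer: -18050145204664/19367 ≈ -9.3200e+8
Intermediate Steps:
k(N) = N*(-4 + 2*N)
r = -9828/19367 (r = (-11448 + 540*3)/(19337 + 2*(-3)*(-2 - 3)) = (-11448 + 1620)/(19337 + 2*(-3)*(-5)) = -9828/(19337 + 30) = -9828/19367 ≈ -0.50746)
(-17965 + 48741)*((-22264 - 1*8019) + r) = (-17965 + 48741)*((-22264 - 1*8019) - 9828/19367) = 30776*((-22264 - 8019) - 9828/19367) = 30776*(-30283 - 9828/19367) = 30776*(-586500689/19367) = -18050145204664/19367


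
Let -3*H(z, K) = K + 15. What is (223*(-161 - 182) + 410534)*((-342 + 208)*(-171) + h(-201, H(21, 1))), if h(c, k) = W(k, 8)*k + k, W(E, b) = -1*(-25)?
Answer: 22823958670/3 ≈ 7.6080e+9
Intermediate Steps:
W(E, b) = 25
H(z, K) = -5 - K/3 (H(z, K) = -(K + 15)/3 = -(15 + K)/3 = -5 - K/3)
h(c, k) = 26*k (h(c, k) = 25*k + k = 26*k)
(223*(-161 - 182) + 410534)*((-342 + 208)*(-171) + h(-201, H(21, 1))) = (223*(-161 - 182) + 410534)*((-342 + 208)*(-171) + 26*(-5 - ⅓*1)) = (223*(-343) + 410534)*(-134*(-171) + 26*(-5 - ⅓)) = (-76489 + 410534)*(22914 + 26*(-16/3)) = 334045*(22914 - 416/3) = 334045*(68326/3) = 22823958670/3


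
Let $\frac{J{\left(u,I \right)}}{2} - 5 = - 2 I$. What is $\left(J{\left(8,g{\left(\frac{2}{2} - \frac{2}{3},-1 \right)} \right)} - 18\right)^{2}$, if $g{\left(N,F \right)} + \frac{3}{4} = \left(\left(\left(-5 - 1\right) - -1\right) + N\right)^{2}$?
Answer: $\frac{687241}{81} \approx 8484.5$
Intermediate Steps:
$g{\left(N,F \right)} = - \frac{3}{4} + \left(-5 + N\right)^{2}$ ($g{\left(N,F \right)} = - \frac{3}{4} + \left(\left(\left(-5 - 1\right) - -1\right) + N\right)^{2} = - \frac{3}{4} + \left(\left(\left(-5 - 1\right) + 1\right) + N\right)^{2} = - \frac{3}{4} + \left(\left(-6 + 1\right) + N\right)^{2} = - \frac{3}{4} + \left(-5 + N\right)^{2}$)
$J{\left(u,I \right)} = 10 - 4 I$ ($J{\left(u,I \right)} = 10 + 2 \left(- 2 I\right) = 10 - 4 I$)
$\left(J{\left(8,g{\left(\frac{2}{2} - \frac{2}{3},-1 \right)} \right)} - 18\right)^{2} = \left(\left(10 - 4 \left(- \frac{3}{4} + \left(-5 + \left(\frac{2}{2} - \frac{2}{3}\right)\right)^{2}\right)\right) - 18\right)^{2} = \left(\left(10 - 4 \left(- \frac{3}{4} + \left(-5 + \left(2 \cdot \frac{1}{2} - \frac{2}{3}\right)\right)^{2}\right)\right) - 18\right)^{2} = \left(\left(10 - 4 \left(- \frac{3}{4} + \left(-5 + \left(1 - \frac{2}{3}\right)\right)^{2}\right)\right) - 18\right)^{2} = \left(\left(10 - 4 \left(- \frac{3}{4} + \left(-5 + \frac{1}{3}\right)^{2}\right)\right) - 18\right)^{2} = \left(\left(10 - 4 \left(- \frac{3}{4} + \left(- \frac{14}{3}\right)^{2}\right)\right) - 18\right)^{2} = \left(\left(10 - 4 \left(- \frac{3}{4} + \frac{196}{9}\right)\right) - 18\right)^{2} = \left(\left(10 - \frac{757}{9}\right) - 18\right)^{2} = \left(- \frac{667}{9} - 18\right)^{2} = \left(- \frac{829}{9}\right)^{2} = \frac{687241}{81}$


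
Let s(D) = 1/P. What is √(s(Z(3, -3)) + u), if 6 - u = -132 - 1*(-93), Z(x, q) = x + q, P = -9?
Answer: 2*√101/3 ≈ 6.6999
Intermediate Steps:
Z(x, q) = q + x
u = 45 (u = 6 - (-132 - 1*(-93)) = 6 - (-132 + 93) = 6 - 1*(-39) = 6 + 39 = 45)
s(D) = -⅑ (s(D) = 1/(-9) = -⅑)
√(s(Z(3, -3)) + u) = √(-⅑ + 45) = √(404/9) = 2*√101/3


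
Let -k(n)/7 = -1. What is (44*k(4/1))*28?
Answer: 8624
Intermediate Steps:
k(n) = 7 (k(n) = -7*(-1) = 7)
(44*k(4/1))*28 = (44*7)*28 = 308*28 = 8624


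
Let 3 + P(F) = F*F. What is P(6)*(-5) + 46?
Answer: -119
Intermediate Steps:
P(F) = -3 + F**2 (P(F) = -3 + F*F = -3 + F**2)
P(6)*(-5) + 46 = (-3 + 6**2)*(-5) + 46 = (-3 + 36)*(-5) + 46 = 33*(-5) + 46 = -165 + 46 = -119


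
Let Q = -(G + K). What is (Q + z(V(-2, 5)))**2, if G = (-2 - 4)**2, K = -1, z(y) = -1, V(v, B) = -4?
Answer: 1296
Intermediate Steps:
G = 36 (G = (-6)**2 = 36)
Q = -35 (Q = -(36 - 1) = -1*35 = -35)
(Q + z(V(-2, 5)))**2 = (-35 - 1)**2 = (-36)**2 = 1296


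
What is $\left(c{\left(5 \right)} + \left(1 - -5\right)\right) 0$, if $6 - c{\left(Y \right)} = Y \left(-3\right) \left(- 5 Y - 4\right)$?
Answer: $0$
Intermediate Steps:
$c{\left(Y \right)} = 6 + 3 Y \left(-4 - 5 Y\right)$ ($c{\left(Y \right)} = 6 - Y \left(-3\right) \left(- 5 Y - 4\right) = 6 - - 3 Y \left(-4 - 5 Y\right) = 6 + 3 Y \left(-4 - 5 Y\right)$)
$\left(c{\left(5 \right)} + \left(1 - -5\right)\right) 0 = \left(\left(6 - 15 \cdot 5^{2} - 60\right) + \left(1 - -5\right)\right) 0 = \left(\left(6 - 375 - 60\right) + \left(1 + 5\right)\right) 0 = \left(\left(6 - 375 - 60\right) + 6\right) 0 = \left(-429 + 6\right) 0 = \left(-423\right) 0 = 0$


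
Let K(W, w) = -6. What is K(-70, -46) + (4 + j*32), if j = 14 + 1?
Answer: 478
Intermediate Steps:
j = 15
K(-70, -46) + (4 + j*32) = -6 + (4 + 15*32) = -6 + (4 + 480) = -6 + 484 = 478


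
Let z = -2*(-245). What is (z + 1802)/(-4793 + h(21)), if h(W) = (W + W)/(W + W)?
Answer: -573/1198 ≈ -0.47830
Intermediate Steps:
h(W) = 1 (h(W) = (2*W)/((2*W)) = (2*W)*(1/(2*W)) = 1)
z = 490
(z + 1802)/(-4793 + h(21)) = (490 + 1802)/(-4793 + 1) = 2292/(-4792) = 2292*(-1/4792) = -573/1198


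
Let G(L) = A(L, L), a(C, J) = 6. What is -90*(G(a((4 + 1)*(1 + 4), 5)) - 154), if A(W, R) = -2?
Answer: 14040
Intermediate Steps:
G(L) = -2
-90*(G(a((4 + 1)*(1 + 4), 5)) - 154) = -90*(-2 - 154) = -90*(-156) = 14040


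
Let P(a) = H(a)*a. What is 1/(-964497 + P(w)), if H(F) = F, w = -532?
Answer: -1/681473 ≈ -1.4674e-6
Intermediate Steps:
P(a) = a**2 (P(a) = a*a = a**2)
1/(-964497 + P(w)) = 1/(-964497 + (-532)**2) = 1/(-964497 + 283024) = 1/(-681473) = -1/681473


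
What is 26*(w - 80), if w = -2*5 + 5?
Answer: -2210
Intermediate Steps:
w = -5 (w = -10 + 5 = -5)
26*(w - 80) = 26*(-5 - 80) = 26*(-85) = -2210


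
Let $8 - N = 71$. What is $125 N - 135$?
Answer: $-8010$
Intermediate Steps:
$N = -63$ ($N = 8 - 71 = -63$)
$125 N - 135 = 125 \left(-63\right) - 135 = -7875 - 135 = -8010$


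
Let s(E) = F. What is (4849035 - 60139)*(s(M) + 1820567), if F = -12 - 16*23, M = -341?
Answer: 8716686243552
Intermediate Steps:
F = -380 (F = -12 - 368 = -380)
s(E) = -380
(4849035 - 60139)*(s(M) + 1820567) = (4849035 - 60139)*(-380 + 1820567) = 4788896*1820187 = 8716686243552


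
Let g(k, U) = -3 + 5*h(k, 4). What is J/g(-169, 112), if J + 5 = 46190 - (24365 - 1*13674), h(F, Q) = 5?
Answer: 17747/11 ≈ 1613.4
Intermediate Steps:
g(k, U) = 22 (g(k, U) = -3 + 5*5 = -3 + 25 = 22)
J = 35494 (J = -5 + (46190 - (24365 - 1*13674)) = -5 + (46190 - (24365 - 13674)) = -5 + (46190 - 1*10691) = -5 + (46190 - 10691) = -5 + 35499 = 35494)
J/g(-169, 112) = 35494/22 = 35494*(1/22) = 17747/11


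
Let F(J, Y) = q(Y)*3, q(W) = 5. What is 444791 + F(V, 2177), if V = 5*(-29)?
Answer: 444806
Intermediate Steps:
V = -145
F(J, Y) = 15 (F(J, Y) = 5*3 = 15)
444791 + F(V, 2177) = 444791 + 15 = 444806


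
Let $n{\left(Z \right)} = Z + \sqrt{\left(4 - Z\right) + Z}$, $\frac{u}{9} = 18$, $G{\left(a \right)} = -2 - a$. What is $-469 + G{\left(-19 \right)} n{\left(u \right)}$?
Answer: $2319$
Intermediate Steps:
$u = 162$ ($u = 9 \cdot 18 = 162$)
$n{\left(Z \right)} = 2 + Z$ ($n{\left(Z \right)} = Z + \sqrt{4} = Z + 2 = 2 + Z$)
$-469 + G{\left(-19 \right)} n{\left(u \right)} = -469 + \left(-2 - -19\right) \left(2 + 162\right) = -469 + \left(-2 + 19\right) 164 = -469 + 17 \cdot 164 = -469 + 2788 = 2319$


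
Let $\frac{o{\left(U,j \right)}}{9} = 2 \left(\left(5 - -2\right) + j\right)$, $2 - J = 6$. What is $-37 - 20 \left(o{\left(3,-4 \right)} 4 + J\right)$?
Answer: $-4277$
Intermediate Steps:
$J = -4$ ($J = 2 - 6 = -4$)
$o{\left(U,j \right)} = 126 + 18 j$ ($o{\left(U,j \right)} = 9 \cdot 2 \left(\left(5 - -2\right) + j\right) = 9 \cdot 2 \left(\left(5 + 2\right) + j\right) = 9 \cdot 2 \left(7 + j\right) = 9 \left(14 + 2 j\right) = 126 + 18 j$)
$-37 - 20 \left(o{\left(3,-4 \right)} 4 + J\right) = -37 - 20 \left(\left(126 + 18 \left(-4\right)\right) 4 - 4\right) = -37 - 20 \left(\left(126 - 72\right) 4 - 4\right) = -37 - 20 \left(54 \cdot 4 - 4\right) = -37 - 20 \left(216 - 4\right) = -37 - 4240 = -4277$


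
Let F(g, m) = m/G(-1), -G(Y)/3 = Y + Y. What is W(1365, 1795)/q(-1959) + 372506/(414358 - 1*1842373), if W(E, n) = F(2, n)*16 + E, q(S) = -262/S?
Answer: 17209075390153/374139930 ≈ 45996.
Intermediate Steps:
G(Y) = -6*Y (G(Y) = -3*(Y + Y) = -6*Y)
F(g, m) = m/6 (F(g, m) = m/((-6*(-1))) = m/6)
W(E, n) = E + 8*n/3 (W(E, n) = (n/6)*16 + E = 8*n/3 + E = E + 8*n/3)
W(1365, 1795)/q(-1959) + 372506/(414358 - 1*1842373) = (1365 + (8/3)*1795)/((-262/(-1959))) + 372506/(414358 - 1*1842373) = (1365 + 14360/3)/((-262*(-1/1959))) + 372506/(414358 - 1842373) = 18455/(3*(262/1959)) + 372506/(-1428015) = (18455/3)*(1959/262) + 372506*(-1/1428015) = 12051115/262 - 372506/1428015 = 17209075390153/374139930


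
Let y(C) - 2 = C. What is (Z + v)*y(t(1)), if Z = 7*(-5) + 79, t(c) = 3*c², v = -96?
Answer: -260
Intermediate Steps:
Z = 44 (Z = -35 + 79 = 44)
y(C) = 2 + C
(Z + v)*y(t(1)) = (44 - 96)*(2 + 3*1²) = -52*(2 + 3*1) = -52*(2 + 3) = -52*5 = -260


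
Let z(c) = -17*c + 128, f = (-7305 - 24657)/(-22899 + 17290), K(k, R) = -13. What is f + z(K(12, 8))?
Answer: 1989503/5609 ≈ 354.70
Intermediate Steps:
f = 31962/5609 (f = -31962/(-5609) = -31962*(-1/5609) = 31962/5609 ≈ 5.6983)
z(c) = 128 - 17*c
f + z(K(12, 8)) = 31962/5609 + (128 - 17*(-13)) = 31962/5609 + (128 + 221) = 31962/5609 + 349 = 1989503/5609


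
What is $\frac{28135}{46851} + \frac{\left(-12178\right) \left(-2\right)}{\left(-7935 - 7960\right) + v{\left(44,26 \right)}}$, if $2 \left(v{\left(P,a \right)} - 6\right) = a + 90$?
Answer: $- \frac{231899257}{247232727} \approx -0.93798$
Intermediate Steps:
$v{\left(P,a \right)} = 51 + \frac{a}{2}$ ($v{\left(P,a \right)} = 6 + \frac{a + 90}{2} = 6 + \frac{90 + a}{2} = 6 + \left(45 + \frac{a}{2}\right) = 51 + \frac{a}{2}$)
$\frac{28135}{46851} + \frac{\left(-12178\right) \left(-2\right)}{\left(-7935 - 7960\right) + v{\left(44,26 \right)}} = \frac{28135}{46851} + \frac{\left(-12178\right) \left(-2\right)}{\left(-7935 - 7960\right) + \left(51 + \frac{1}{2} \cdot 26\right)} = 28135 \cdot \frac{1}{46851} + \frac{24356}{-15895 + \left(51 + 13\right)} = \frac{28135}{46851} + \frac{24356}{-15895 + 64} = \frac{28135}{46851} + \frac{24356}{-15831} = \frac{28135}{46851} + 24356 \left(- \frac{1}{15831}\right) = \frac{28135}{46851} - \frac{24356}{15831} = - \frac{231899257}{247232727}$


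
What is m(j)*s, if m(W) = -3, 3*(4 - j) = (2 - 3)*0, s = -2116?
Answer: 6348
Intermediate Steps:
j = 4 (j = 4 - (2 - 3)*0/3 = 4 - (-1)*0/3 = 4 - ⅓*0 = 4 + 0 = 4)
m(j)*s = -3*(-2116) = 6348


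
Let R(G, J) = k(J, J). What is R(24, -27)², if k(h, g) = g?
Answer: 729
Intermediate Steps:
R(G, J) = J
R(24, -27)² = (-27)² = 729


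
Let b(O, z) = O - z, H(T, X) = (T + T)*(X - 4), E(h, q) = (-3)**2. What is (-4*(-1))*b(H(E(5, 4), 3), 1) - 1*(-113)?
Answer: 37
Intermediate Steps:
E(h, q) = 9
H(T, X) = 2*T*(-4 + X) (H(T, X) = (2*T)*(-4 + X) = 2*T*(-4 + X))
(-4*(-1))*b(H(E(5, 4), 3), 1) - 1*(-113) = (-4*(-1))*(2*9*(-4 + 3) - 1*1) - 1*(-113) = 4*(2*9*(-1) - 1) + 113 = 4*(-18 - 1) + 113 = 4*(-19) + 113 = -76 + 113 = 37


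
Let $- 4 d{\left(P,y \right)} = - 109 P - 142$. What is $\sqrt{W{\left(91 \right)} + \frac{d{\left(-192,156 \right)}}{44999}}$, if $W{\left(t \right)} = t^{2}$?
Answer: $\frac{3 \sqrt{7452464835990}}{89998} \approx 90.999$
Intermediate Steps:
$d{\left(P,y \right)} = \frac{71}{2} + \frac{109 P}{4}$ ($d{\left(P,y \right)} = - \frac{- 109 P - 142}{4} = - \frac{-142 - 109 P}{4} = \frac{71}{2} + \frac{109 P}{4}$)
$\sqrt{W{\left(91 \right)} + \frac{d{\left(-192,156 \right)}}{44999}} = \sqrt{91^{2} + \frac{\frac{71}{2} + \frac{109}{4} \left(-192\right)}{44999}} = \sqrt{8281 + \left(\frac{71}{2} - 5232\right) \frac{1}{44999}} = \sqrt{8281 - \frac{10393}{89998}} = \sqrt{\frac{745263045}{89998}} = \frac{3 \sqrt{7452464835990}}{89998}$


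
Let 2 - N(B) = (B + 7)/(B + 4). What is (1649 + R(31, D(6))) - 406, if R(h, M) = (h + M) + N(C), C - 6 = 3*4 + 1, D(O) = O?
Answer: 29460/23 ≈ 1280.9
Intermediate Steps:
C = 19 (C = 6 + (3*4 + 1) = 6 + (12 + 1) = 6 + 13 = 19)
N(B) = 2 - (7 + B)/(4 + B) (N(B) = 2 - (B + 7)/(B + 4) = 2 - (7 + B)/(4 + B))
R(h, M) = 20/23 + M + h (R(h, M) = (h + M) + (1 + 19)/(4 + 19) = (M + h) + 20/23 = 20/23 + M + h)
(1649 + R(31, D(6))) - 406 = (1649 + (20/23 + 6 + 31)) - 406 = (1649 + 871/23) - 406 = 38798/23 - 406 = 29460/23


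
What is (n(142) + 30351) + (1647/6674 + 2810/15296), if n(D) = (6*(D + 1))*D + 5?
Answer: 3884160242805/25521376 ≈ 1.5219e+5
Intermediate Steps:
n(D) = 5 + D*(6 + 6*D) (n(D) = (6*(1 + D))*D + 5 = (6 + 6*D)*D + 5 = D*(6 + 6*D) + 5 = 5 + D*(6 + 6*D))
(n(142) + 30351) + (1647/6674 + 2810/15296) = ((5 + 6*142 + 6*142**2) + 30351) + (1647/6674 + 2810/15296) = ((5 + 852 + 6*20164) + 30351) + (1647*(1/6674) + 2810*(1/15296)) = ((5 + 852 + 120984) + 30351) + (1647/6674 + 1405/7648) = (121841 + 30351) + 10986613/25521376 = 152192 + 10986613/25521376 = 3884160242805/25521376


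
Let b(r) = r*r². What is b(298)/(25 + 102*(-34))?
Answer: -26463592/3443 ≈ -7686.2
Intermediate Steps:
b(r) = r³
b(298)/(25 + 102*(-34)) = 298³/(25 + 102*(-34)) = 26463592/(25 - 3468) = 26463592/(-3443) = 26463592*(-1/3443) = -26463592/3443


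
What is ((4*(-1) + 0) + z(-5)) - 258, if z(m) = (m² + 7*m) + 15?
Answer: -257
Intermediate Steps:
z(m) = 15 + m² + 7*m
((4*(-1) + 0) + z(-5)) - 258 = ((4*(-1) + 0) + (15 + (-5)² + 7*(-5))) - 258 = ((-4 + 0) + (15 + 25 - 35)) - 258 = (-4 + 5) - 258 = 1 - 258 = -257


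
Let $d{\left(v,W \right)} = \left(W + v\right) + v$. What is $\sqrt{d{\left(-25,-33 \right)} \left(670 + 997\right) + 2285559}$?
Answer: $\sqrt{2147198} \approx 1465.3$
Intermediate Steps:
$d{\left(v,W \right)} = W + 2 v$
$\sqrt{d{\left(-25,-33 \right)} \left(670 + 997\right) + 2285559} = \sqrt{\left(-33 + 2 \left(-25\right)\right) \left(670 + 997\right) + 2285559} = \sqrt{\left(-33 - 50\right) 1667 + 2285559} = \sqrt{\left(-83\right) 1667 + 2285559} = \sqrt{-138361 + 2285559} = \sqrt{2147198}$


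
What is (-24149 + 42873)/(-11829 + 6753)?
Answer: -4681/1269 ≈ -3.6887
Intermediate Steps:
(-24149 + 42873)/(-11829 + 6753) = 18724/(-5076) = 18724*(-1/5076) = -4681/1269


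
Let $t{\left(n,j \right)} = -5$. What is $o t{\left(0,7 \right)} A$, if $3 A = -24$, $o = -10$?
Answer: $-400$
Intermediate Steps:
$A = -8$ ($A = \frac{1}{3} \left(-24\right) = -8$)
$o t{\left(0,7 \right)} A = \left(-10\right) \left(-5\right) \left(-8\right) = 50 \left(-8\right) = -400$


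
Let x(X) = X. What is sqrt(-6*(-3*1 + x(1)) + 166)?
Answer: sqrt(178) ≈ 13.342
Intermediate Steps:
sqrt(-6*(-3*1 + x(1)) + 166) = sqrt(-6*(-3*1 + 1) + 166) = sqrt(-6*(-3 + 1) + 166) = sqrt(-6*(-2) + 166) = sqrt(12 + 166) = sqrt(178)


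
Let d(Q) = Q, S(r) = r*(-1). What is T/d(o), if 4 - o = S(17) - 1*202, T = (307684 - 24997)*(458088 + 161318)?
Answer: 175098023922/223 ≈ 7.8519e+8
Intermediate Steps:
S(r) = -r
T = 175098023922 (T = 282687*619406 = 175098023922)
o = 223 (o = 4 - (-1*17 - 1*202) = 4 - (-17 - 202) = 4 - 1*(-219) = 4 + 219 = 223)
T/d(o) = 175098023922/223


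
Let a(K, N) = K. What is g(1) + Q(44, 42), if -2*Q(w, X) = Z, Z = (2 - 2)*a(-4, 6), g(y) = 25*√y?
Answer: 25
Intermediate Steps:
Z = 0 (Z = (2 - 2)*(-4) = 0*(-4) = 0)
Q(w, X) = 0 (Q(w, X) = -½*0 = 0)
g(1) + Q(44, 42) = 25*√1 + 0 = 25*1 + 0 = 25 + 0 = 25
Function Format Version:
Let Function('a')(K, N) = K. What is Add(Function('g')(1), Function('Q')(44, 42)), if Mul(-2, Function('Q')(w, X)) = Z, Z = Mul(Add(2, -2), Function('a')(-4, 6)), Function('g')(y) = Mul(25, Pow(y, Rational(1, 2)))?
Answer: 25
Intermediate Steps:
Z = 0 (Z = Mul(Add(2, -2), -4) = Mul(0, -4) = 0)
Function('Q')(w, X) = 0 (Function('Q')(w, X) = Mul(Rational(-1, 2), 0) = 0)
Add(Function('g')(1), Function('Q')(44, 42)) = Add(Mul(25, Pow(1, Rational(1, 2))), 0) = Add(Mul(25, 1), 0) = Add(25, 0) = 25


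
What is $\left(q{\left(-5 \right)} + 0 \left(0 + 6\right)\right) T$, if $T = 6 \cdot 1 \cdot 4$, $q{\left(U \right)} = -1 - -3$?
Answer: $48$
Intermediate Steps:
$q{\left(U \right)} = 2$ ($q{\left(U \right)} = -1 + 3 = 2$)
$T = 24$ ($T = 6 \cdot 4 = 24$)
$\left(q{\left(-5 \right)} + 0 \left(0 + 6\right)\right) T = \left(2 + 0 \left(0 + 6\right)\right) 24 = \left(2 + 0 \cdot 6\right) 24 = \left(2 + 0\right) 24 = 2 \cdot 24 = 48$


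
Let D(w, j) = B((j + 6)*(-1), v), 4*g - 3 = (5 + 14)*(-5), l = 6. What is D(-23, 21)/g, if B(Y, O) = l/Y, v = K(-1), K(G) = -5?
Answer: 2/207 ≈ 0.0096618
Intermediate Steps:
v = -5
g = -23 (g = ¾ + ((5 + 14)*(-5))/4 = ¾ + (19*(-5))/4 = ¾ + (¼)*(-95) = ¾ - 95/4 = -23)
B(Y, O) = 6/Y
D(w, j) = 6/(-6 - j) (D(w, j) = 6/(((j + 6)*(-1))) = 6/(((6 + j)*(-1))) = 6/(-6 - j))
D(-23, 21)/g = -6/(6 + 21)/(-23) = -6/27*(-1/23) = -6*1/27*(-1/23) = -2/9*(-1/23) = 2/207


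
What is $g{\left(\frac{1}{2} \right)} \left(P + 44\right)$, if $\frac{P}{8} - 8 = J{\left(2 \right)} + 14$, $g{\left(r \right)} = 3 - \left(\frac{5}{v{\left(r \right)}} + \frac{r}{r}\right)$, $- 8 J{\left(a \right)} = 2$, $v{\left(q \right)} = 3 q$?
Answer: $- \frac{872}{3} \approx -290.67$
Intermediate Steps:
$J{\left(a \right)} = - \frac{1}{4}$ ($J{\left(a \right)} = \left(- \frac{1}{8}\right) 2 = - \frac{1}{4}$)
$g{\left(r \right)} = 2 - \frac{5}{3 r}$ ($g{\left(r \right)} = 3 - \left(\frac{5}{3 r} + \frac{r}{r}\right) = 3 - \left(5 \frac{1}{3 r} + 1\right) = 3 - \left(\frac{5}{3 r} + 1\right) = 3 - \left(1 + \frac{5}{3 r}\right) = 2 - \frac{5}{3 r}$)
$P = 174$ ($P = 64 + 8 \left(- \frac{1}{4} + 14\right) = 64 + 8 \cdot \frac{55}{4} = 64 + 110 = 174$)
$g{\left(\frac{1}{2} \right)} \left(P + 44\right) = \left(2 - \frac{5}{3 \cdot \frac{1}{2}}\right) \left(174 + 44\right) = \left(2 - \frac{5 \frac{1}{\frac{1}{2}}}{3}\right) 218 = \left(2 - \frac{10}{3}\right) 218 = \left(- \frac{4}{3}\right) 218 = - \frac{872}{3}$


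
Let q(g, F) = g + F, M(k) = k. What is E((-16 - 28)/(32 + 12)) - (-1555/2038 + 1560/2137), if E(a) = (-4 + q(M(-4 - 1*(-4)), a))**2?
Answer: 109023905/4355206 ≈ 25.033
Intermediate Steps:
q(g, F) = F + g
E(a) = (-4 + a)**2 (E(a) = (-4 + (a + (-4 - 1*(-4))))**2 = (-4 + (a + (-4 + 4)))**2 = (-4 + (a + 0))**2 = (-4 + a)**2)
E((-16 - 28)/(32 + 12)) - (-1555/2038 + 1560/2137) = (-4 + (-16 - 28)/(32 + 12))**2 - (-1555/2038 + 1560/2137) = (-4 - 44/44)**2 - (-1555*1/2038 + 1560*(1/2137)) = (-4 - 44*1/44)**2 - (-1555/2038 + 1560/2137) = (-4 - 1)**2 - 1*(-143755/4355206) = (-5)**2 + 143755/4355206 = 25 + 143755/4355206 = 109023905/4355206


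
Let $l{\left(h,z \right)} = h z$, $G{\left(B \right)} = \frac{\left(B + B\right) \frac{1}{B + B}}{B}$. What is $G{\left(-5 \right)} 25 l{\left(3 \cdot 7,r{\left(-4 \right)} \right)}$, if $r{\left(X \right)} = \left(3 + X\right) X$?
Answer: $-420$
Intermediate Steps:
$r{\left(X \right)} = X \left(3 + X\right)$
$G{\left(B \right)} = \frac{1}{B}$ ($G{\left(B \right)} = \frac{2 B \frac{1}{2 B}}{B} = 1 \frac{1}{B} = \frac{1}{B}$)
$G{\left(-5 \right)} 25 l{\left(3 \cdot 7,r{\left(-4 \right)} \right)} = \frac{1}{-5} \cdot 25 \cdot 3 \cdot 7 \left(- 4 \left(3 - 4\right)\right) = \left(- \frac{1}{5}\right) 25 \cdot 21 \left(\left(-4\right) \left(-1\right)\right) = - 5 \cdot 21 \cdot 4 = \left(-5\right) 84 = -420$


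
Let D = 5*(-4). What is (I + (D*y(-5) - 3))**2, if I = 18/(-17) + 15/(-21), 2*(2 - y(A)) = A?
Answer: 127193284/14161 ≈ 8981.9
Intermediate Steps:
D = -20
y(A) = 2 - A/2
I = -211/119 (I = 18*(-1/17) + 15*(-1/21) = -18/17 - 5/7 = -211/119 ≈ -1.7731)
(I + (D*y(-5) - 3))**2 = (-211/119 + (-20*(2 - 1/2*(-5)) - 3))**2 = (-211/119 + (-20*(2 + 5/2) - 3))**2 = (-211/119 + (-20*9/2 - 3))**2 = (-211/119 + (-90 - 3))**2 = (-211/119 - 93)**2 = (-11278/119)**2 = 127193284/14161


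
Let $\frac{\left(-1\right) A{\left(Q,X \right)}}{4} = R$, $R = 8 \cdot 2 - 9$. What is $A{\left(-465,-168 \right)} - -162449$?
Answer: $162421$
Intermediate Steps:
$R = 7$ ($R = 16 - 9 = 7$)
$A{\left(Q,X \right)} = -28$ ($A{\left(Q,X \right)} = \left(-4\right) 7 = -28$)
$A{\left(-465,-168 \right)} - -162449 = -28 - -162449 = -28 + 162449 = 162421$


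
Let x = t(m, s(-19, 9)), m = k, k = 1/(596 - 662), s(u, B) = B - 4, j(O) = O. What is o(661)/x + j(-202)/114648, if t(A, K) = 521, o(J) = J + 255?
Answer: 52456163/29865804 ≈ 1.7564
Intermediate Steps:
s(u, B) = -4 + B
o(J) = 255 + J
k = -1/66 (k = 1/(-66) = -1/66 ≈ -0.015152)
m = -1/66 ≈ -0.015152
x = 521
o(661)/x + j(-202)/114648 = (255 + 661)/521 - 202/114648 = 916*(1/521) - 202*1/114648 = 916/521 - 101/57324 = 52456163/29865804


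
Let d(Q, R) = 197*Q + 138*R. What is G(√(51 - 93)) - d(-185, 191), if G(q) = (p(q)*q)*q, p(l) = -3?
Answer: 10213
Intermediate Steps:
d(Q, R) = 138*R + 197*Q
G(q) = -3*q² (G(q) = (-3*q)*q = -3*q²)
G(√(51 - 93)) - d(-185, 191) = -3*(√(51 - 93))² - (138*191 + 197*(-185)) = -3*(√(-42))² - (26358 - 36445) = -3*(I*√42)² - 1*(-10087) = -3*(-42) + 10087 = 126 + 10087 = 10213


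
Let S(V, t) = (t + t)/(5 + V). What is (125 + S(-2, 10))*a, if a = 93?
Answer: 12245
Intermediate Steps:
S(V, t) = 2*t/(5 + V) (S(V, t) = (2*t)/(5 + V) = 2*t/(5 + V))
(125 + S(-2, 10))*a = (125 + 2*10/(5 - 2))*93 = (125 + 2*10/3)*93 = (125 + 2*10*(⅓))*93 = (125 + 20/3)*93 = (395/3)*93 = 12245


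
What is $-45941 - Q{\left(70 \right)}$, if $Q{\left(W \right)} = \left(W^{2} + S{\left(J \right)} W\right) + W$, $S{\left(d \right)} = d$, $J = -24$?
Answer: $-49231$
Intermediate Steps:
$Q{\left(W \right)} = W^{2} - 23 W$ ($Q{\left(W \right)} = \left(W^{2} - 24 W\right) + W = W^{2} - 23 W$)
$-45941 - Q{\left(70 \right)} = -45941 - 70 \left(-23 + 70\right) = -45941 - 70 \cdot 47 = -45941 - 3290 = -49231$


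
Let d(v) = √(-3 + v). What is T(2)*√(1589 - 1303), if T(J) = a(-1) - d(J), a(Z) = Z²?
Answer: √286*(1 - I) ≈ 16.912 - 16.912*I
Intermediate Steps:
T(J) = 1 - √(-3 + J) (T(J) = (-1)² - √(-3 + J) = 1 - √(-3 + J))
T(2)*√(1589 - 1303) = (1 - √(-3 + 2))*√(1589 - 1303) = (1 - √(-1))*√286 = (1 - I)*√286 = √286*(1 - I)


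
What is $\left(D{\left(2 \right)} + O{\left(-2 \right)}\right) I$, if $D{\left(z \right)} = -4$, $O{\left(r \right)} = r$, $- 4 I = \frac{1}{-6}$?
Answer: $- \frac{1}{4} \approx -0.25$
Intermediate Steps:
$I = \frac{1}{24}$ ($I = - \frac{1}{4 \left(-6\right)} = \left(- \frac{1}{4}\right) \left(- \frac{1}{6}\right) = \frac{1}{24} \approx 0.041667$)
$\left(D{\left(2 \right)} + O{\left(-2 \right)}\right) I = \left(-4 - 2\right) \frac{1}{24} = \left(-6\right) \frac{1}{24} = - \frac{1}{4}$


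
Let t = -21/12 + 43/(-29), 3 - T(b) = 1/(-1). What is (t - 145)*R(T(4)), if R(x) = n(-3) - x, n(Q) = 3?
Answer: 17195/116 ≈ 148.23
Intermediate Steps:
T(b) = 4 (T(b) = 3 - 1/(-1) = 3 - 1*(-1) = 3 + 1 = 4)
R(x) = 3 - x
t = -375/116 (t = -21*1/12 + 43*(-1/29) = -7/4 - 43/29 = -375/116 ≈ -3.2328)
(t - 145)*R(T(4)) = (-375/116 - 145)*(3 - 1*4) = -17195*(3 - 4)/116 = -17195/116*(-1) = 17195/116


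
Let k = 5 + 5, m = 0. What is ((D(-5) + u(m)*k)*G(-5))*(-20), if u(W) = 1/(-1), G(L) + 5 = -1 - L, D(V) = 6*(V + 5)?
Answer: -200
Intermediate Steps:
D(V) = 30 + 6*V (D(V) = 6*(5 + V) = 30 + 6*V)
G(L) = -6 - L (G(L) = -5 + (-1 - L) = -6 - L)
k = 10
u(W) = -1
((D(-5) + u(m)*k)*G(-5))*(-20) = (((30 + 6*(-5)) - 1*10)*(-6 - 1*(-5)))*(-20) = (((30 - 30) - 10)*(-6 + 5))*(-20) = ((0 - 10)*(-1))*(-20) = -10*(-1)*(-20) = 10*(-20) = -200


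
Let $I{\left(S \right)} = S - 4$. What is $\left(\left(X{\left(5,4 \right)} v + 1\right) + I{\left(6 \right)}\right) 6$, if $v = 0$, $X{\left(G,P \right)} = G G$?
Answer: $18$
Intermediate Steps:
$X{\left(G,P \right)} = G^{2}$
$I{\left(S \right)} = -4 + S$ ($I{\left(S \right)} = S - 4 = -4 + S$)
$\left(\left(X{\left(5,4 \right)} v + 1\right) + I{\left(6 \right)}\right) 6 = \left(\left(5^{2} \cdot 0 + 1\right) + \left(-4 + 6\right)\right) 6 = \left(\left(25 \cdot 0 + 1\right) + 2\right) 6 = \left(\left(0 + 1\right) + 2\right) 6 = \left(1 + 2\right) 6 = 3 \cdot 6 = 18$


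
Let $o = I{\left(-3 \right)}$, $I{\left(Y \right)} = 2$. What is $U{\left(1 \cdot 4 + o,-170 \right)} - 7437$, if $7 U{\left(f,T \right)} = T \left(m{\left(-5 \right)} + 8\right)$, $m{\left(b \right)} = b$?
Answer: $- \frac{52569}{7} \approx -7509.9$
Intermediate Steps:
$o = 2$
$U{\left(f,T \right)} = \frac{3 T}{7}$ ($U{\left(f,T \right)} = \frac{T \left(-5 + 8\right)}{7} = \frac{T 3}{7} = \frac{3 T}{7}$)
$U{\left(1 \cdot 4 + o,-170 \right)} - 7437 = \frac{3}{7} \left(-170\right) - 7437 = - \frac{510}{7} - 7437 = - \frac{52569}{7}$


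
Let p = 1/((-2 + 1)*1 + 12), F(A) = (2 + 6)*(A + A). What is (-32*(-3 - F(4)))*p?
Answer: 2144/11 ≈ 194.91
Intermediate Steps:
F(A) = 16*A (F(A) = 8*(2*A) = 16*A)
p = 1/11 (p = 1/(-1*1 + 12) = 1/(-1 + 12) = 1/11 ≈ 0.090909)
(-32*(-3 - F(4)))*p = -32*(-3 - 16*4)*(1/11) = -32*(-3 - 1*64)*(1/11) = -32*(-3 - 64)*(1/11) = -32*(-67)*(1/11) = 2144*(1/11) = 2144/11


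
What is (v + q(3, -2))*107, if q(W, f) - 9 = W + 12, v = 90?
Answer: 12198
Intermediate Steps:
q(W, f) = 21 + W (q(W, f) = 9 + (W + 12) = 9 + (12 + W) = 21 + W)
(v + q(3, -2))*107 = (90 + (21 + 3))*107 = (90 + 24)*107 = 114*107 = 12198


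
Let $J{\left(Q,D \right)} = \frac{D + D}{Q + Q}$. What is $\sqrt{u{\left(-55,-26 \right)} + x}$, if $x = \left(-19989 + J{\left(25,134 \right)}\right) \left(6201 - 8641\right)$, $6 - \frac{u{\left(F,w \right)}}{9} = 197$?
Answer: $\frac{\sqrt{1218959065}}{5} \approx 6982.7$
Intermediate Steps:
$J{\left(Q,D \right)} = \frac{D}{Q}$ ($J{\left(Q,D \right)} = \frac{2 D}{2 Q} = 2 D \frac{1}{2 Q} = \frac{D}{Q}$)
$u{\left(F,w \right)} = -1719$ ($u{\left(F,w \right)} = 54 - 1773 = -1719$)
$x = \frac{243800408}{5}$ ($x = \left(-19989 + \frac{134}{25}\right) \left(6201 - 8641\right) = \left(-19989 + 134 \cdot \frac{1}{25}\right) \left(-2440\right) = \left(-19989 + \frac{134}{25}\right) \left(-2440\right) = \left(- \frac{499591}{25}\right) \left(-2440\right) = \frac{243800408}{5} \approx 4.876 \cdot 10^{7}$)
$\sqrt{u{\left(-55,-26 \right)} + x} = \sqrt{-1719 + \frac{243800408}{5}} = \sqrt{\frac{243791813}{5}} = \frac{\sqrt{1218959065}}{5}$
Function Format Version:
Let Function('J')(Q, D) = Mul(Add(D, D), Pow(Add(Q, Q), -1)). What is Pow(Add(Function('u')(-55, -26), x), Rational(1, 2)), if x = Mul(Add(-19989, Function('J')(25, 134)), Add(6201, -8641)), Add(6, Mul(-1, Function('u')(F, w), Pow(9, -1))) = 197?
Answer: Mul(Rational(1, 5), Pow(1218959065, Rational(1, 2))) ≈ 6982.7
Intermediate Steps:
Function('J')(Q, D) = Mul(D, Pow(Q, -1)) (Function('J')(Q, D) = Mul(Mul(2, D), Pow(Mul(2, Q), -1)) = Mul(Mul(2, D), Mul(Rational(1, 2), Pow(Q, -1))) = Mul(D, Pow(Q, -1)))
Function('u')(F, w) = -1719 (Function('u')(F, w) = Add(54, Mul(-9, 197)) = Add(54, -1773) = -1719)
x = Rational(243800408, 5) (x = Mul(Add(-19989, Mul(134, Pow(25, -1))), Add(6201, -8641)) = Mul(Add(-19989, Mul(134, Rational(1, 25))), -2440) = Mul(Add(-19989, Rational(134, 25)), -2440) = Mul(Rational(-499591, 25), -2440) = Rational(243800408, 5) ≈ 4.8760e+7)
Pow(Add(Function('u')(-55, -26), x), Rational(1, 2)) = Pow(Add(-1719, Rational(243800408, 5)), Rational(1, 2)) = Pow(Rational(243791813, 5), Rational(1, 2)) = Mul(Rational(1, 5), Pow(1218959065, Rational(1, 2)))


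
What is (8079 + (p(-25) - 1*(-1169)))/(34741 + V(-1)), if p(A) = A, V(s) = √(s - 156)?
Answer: 320416243/1206937238 - 9223*I*√157/1206937238 ≈ 0.26548 - 9.575e-5*I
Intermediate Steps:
V(s) = √(-156 + s)
(8079 + (p(-25) - 1*(-1169)))/(34741 + V(-1)) = (8079 + (-25 - 1*(-1169)))/(34741 + √(-156 - 1)) = (8079 + (-25 + 1169))/(34741 + √(-157)) = (8079 + 1144)/(34741 + I*√157) = 9223/(34741 + I*√157)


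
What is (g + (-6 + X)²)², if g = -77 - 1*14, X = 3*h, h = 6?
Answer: 2809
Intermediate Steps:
X = 18 (X = 3*6 = 18)
g = -91 (g = -77 - 14 = -91)
(g + (-6 + X)²)² = (-91 + (-6 + 18)²)² = (-91 + 12²)² = (-91 + 144)² = 53² = 2809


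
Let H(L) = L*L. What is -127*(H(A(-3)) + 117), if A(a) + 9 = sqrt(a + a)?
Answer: -24384 + 2286*I*sqrt(6) ≈ -24384.0 + 5599.5*I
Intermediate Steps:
A(a) = -9 + sqrt(2)*sqrt(a) (A(a) = -9 + sqrt(a + a) = -9 + sqrt(2*a) = -9 + sqrt(2)*sqrt(a))
H(L) = L**2
-127*(H(A(-3)) + 117) = -127*((-9 + sqrt(2)*sqrt(-3))**2 + 117) = -127*((-9 + sqrt(2)*(I*sqrt(3)))**2 + 117) = -127*((-9 + I*sqrt(6))**2 + 117) = -127*(117 + (-9 + I*sqrt(6))**2) = -14859 - 127*(-9 + I*sqrt(6))**2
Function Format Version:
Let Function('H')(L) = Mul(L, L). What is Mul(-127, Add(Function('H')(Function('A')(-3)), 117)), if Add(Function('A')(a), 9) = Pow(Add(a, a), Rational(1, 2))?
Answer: Add(-24384, Mul(2286, I, Pow(6, Rational(1, 2)))) ≈ Add(-24384., Mul(5599.5, I))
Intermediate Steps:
Function('A')(a) = Add(-9, Mul(Pow(2, Rational(1, 2)), Pow(a, Rational(1, 2)))) (Function('A')(a) = Add(-9, Pow(Add(a, a), Rational(1, 2))) = Add(-9, Pow(Mul(2, a), Rational(1, 2))) = Add(-9, Mul(Pow(2, Rational(1, 2)), Pow(a, Rational(1, 2)))))
Function('H')(L) = Pow(L, 2)
Mul(-127, Add(Function('H')(Function('A')(-3)), 117)) = Mul(-127, Add(Pow(Add(-9, Mul(Pow(2, Rational(1, 2)), Pow(-3, Rational(1, 2)))), 2), 117)) = Mul(-127, Add(Pow(Add(-9, Mul(Pow(2, Rational(1, 2)), Mul(I, Pow(3, Rational(1, 2))))), 2), 117)) = Mul(-127, Add(Pow(Add(-9, Mul(I, Pow(6, Rational(1, 2)))), 2), 117)) = Mul(-127, Add(117, Pow(Add(-9, Mul(I, Pow(6, Rational(1, 2)))), 2))) = Add(-14859, Mul(-127, Pow(Add(-9, Mul(I, Pow(6, Rational(1, 2)))), 2)))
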